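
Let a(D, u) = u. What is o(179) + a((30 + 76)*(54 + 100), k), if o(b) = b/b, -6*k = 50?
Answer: -22/3 ≈ -7.3333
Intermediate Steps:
k = -25/3 (k = -⅙*50 = -25/3 ≈ -8.3333)
o(b) = 1
o(179) + a((30 + 76)*(54 + 100), k) = 1 - 25/3 = -22/3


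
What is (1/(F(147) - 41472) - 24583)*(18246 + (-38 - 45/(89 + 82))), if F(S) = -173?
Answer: -354166367227092/791255 ≈ -4.4760e+8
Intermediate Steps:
(1/(F(147) - 41472) - 24583)*(18246 + (-38 - 45/(89 + 82))) = (1/(-173 - 41472) - 24583)*(18246 + (-38 - 45/(89 + 82))) = (1/(-41645) - 24583)*(18246 + (-38 - 45/171)) = (-1/41645 - 24583)*(18246 + (-38 + (1/171)*(-45))) = -1023759036*(18246 + (-38 - 5/19))/41645 = -1023759036*(18246 - 727/19)/41645 = -1023759036/41645*345947/19 = -354166367227092/791255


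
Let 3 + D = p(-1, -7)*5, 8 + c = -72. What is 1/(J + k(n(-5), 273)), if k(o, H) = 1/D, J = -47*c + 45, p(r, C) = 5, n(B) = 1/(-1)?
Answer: 22/83711 ≈ 0.00026281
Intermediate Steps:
c = -80 (c = -8 - 72 = -80)
n(B) = -1
J = 3805 (J = -47*(-80) + 45 = 3760 + 45 = 3805)
D = 22 (D = -3 + 5*5 = -3 + 25 = 22)
k(o, H) = 1/22
1/(J + k(n(-5), 273)) = 1/(3805 + 1/22) = 1/(83711/22) = 22/83711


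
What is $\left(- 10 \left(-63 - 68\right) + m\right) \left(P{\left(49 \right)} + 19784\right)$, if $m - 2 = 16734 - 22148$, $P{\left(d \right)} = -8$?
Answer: $-81121152$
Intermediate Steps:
$m = -5412$ ($m = 2 + \left(16734 - 22148\right) = 2 - 5414 = -5412$)
$\left(- 10 \left(-63 - 68\right) + m\right) \left(P{\left(49 \right)} + 19784\right) = \left(- 10 \left(-63 - 68\right) - 5412\right) \left(-8 + 19784\right) = \left(\left(-10\right) \left(-131\right) - 5412\right) 19776 = \left(1310 - 5412\right) 19776 = \left(-4102\right) 19776 = -81121152$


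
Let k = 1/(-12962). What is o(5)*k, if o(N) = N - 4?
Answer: -1/12962 ≈ -7.7149e-5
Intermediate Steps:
k = -1/12962 ≈ -7.7149e-5
o(N) = -4 + N
o(5)*k = (-4 + 5)*(-1/12962) = 1*(-1/12962) = -1/12962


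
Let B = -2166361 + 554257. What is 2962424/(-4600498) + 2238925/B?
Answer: -579842521721/285249277992 ≈ -2.0328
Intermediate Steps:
B = -1612104
2962424/(-4600498) + 2238925/B = 2962424/(-4600498) + 2238925/(-1612104) = 2962424*(-1/4600498) + 2238925*(-1/1612104) = -1481212/2300249 - 172225/124008 = -579842521721/285249277992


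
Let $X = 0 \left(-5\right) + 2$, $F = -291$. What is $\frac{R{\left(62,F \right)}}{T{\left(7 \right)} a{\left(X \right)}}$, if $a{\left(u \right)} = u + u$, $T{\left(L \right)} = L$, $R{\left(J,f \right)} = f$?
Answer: $- \frac{291}{28} \approx -10.393$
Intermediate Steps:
$X = 2$ ($X = 0 + 2 = 2$)
$a{\left(u \right)} = 2 u$
$\frac{R{\left(62,F \right)}}{T{\left(7 \right)} a{\left(X \right)}} = - \frac{291}{7 \cdot 2 \cdot 2} = - \frac{291}{7 \cdot 4} = - \frac{291}{28}$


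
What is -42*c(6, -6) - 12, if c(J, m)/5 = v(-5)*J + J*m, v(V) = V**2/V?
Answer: 13848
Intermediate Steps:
v(V) = V
c(J, m) = -25*J + 5*J*m (c(J, m) = 5*(-5*J + J*m) = -25*J + 5*J*m)
-42*c(6, -6) - 12 = -210*6*(-5 - 6) - 12 = -210*6*(-11) - 12 = -42*(-330) - 12 = 13860 - 12 = 13848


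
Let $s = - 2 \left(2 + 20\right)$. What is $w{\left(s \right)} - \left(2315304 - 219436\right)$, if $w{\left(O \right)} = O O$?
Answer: $-2093932$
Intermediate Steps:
$s = -44$ ($s = - 2 \cdot 22 = \left(-1\right) 44 = -44$)
$w{\left(O \right)} = O^{2}$
$w{\left(s \right)} - \left(2315304 - 219436\right) = \left(-44\right)^{2} - \left(2315304 - 219436\right) = 1936 - \left(2315304 - 219436\right) = 1936 - 2095868 = -2093932$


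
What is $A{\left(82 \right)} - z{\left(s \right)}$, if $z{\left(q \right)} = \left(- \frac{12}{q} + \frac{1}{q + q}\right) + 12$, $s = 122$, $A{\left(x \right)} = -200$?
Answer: $- \frac{51705}{244} \approx -211.91$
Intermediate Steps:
$z{\left(q \right)} = 12 - \frac{23}{2 q}$ ($z{\left(q \right)} = \left(- \frac{12}{q} + \frac{1}{2 q}\right) + 12 = - \frac{23}{2 q} + 12 = 12 - \frac{23}{2 q}$)
$A{\left(82 \right)} - z{\left(s \right)} = -200 - \left(12 - \frac{23}{2 \cdot 122}\right) = -200 - \left(12 - \frac{23}{244}\right) = -200 - \frac{2905}{244} = - \frac{51705}{244}$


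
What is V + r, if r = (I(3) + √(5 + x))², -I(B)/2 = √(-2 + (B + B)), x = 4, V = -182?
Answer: -181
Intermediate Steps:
I(B) = -2*√(-2 + 2*B) (I(B) = -2*√(-2 + (B + B)) = -2*√(-2 + 2*B))
r = 1 (r = (-2*√(-2 + 2*3) + √(5 + 4))² = (-2*√(-2 + 6) + √9)² = (-2*√4 + 3)² = (-2*2 + 3)² = (-4 + 3)² = (-1)² = 1)
V + r = -182 + 1 = -181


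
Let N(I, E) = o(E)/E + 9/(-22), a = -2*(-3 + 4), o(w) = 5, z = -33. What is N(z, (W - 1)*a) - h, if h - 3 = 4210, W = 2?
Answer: -46375/11 ≈ -4215.9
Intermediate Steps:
a = -2 (a = -2*1 = -2)
h = 4213 (h = 3 + 4210 = 4213)
N(I, E) = -9/22 + 5/E (N(I, E) = 5/E + 9/(-22) = 5/E + 9*(-1/22) = 5/E - 9/22 = -9/22 + 5/E)
N(z, (W - 1)*a) - h = (-9/22 + 5/(((2 - 1)*(-2)))) - 1*4213 = (-9/22 + 5/((1*(-2)))) - 4213 = (-9/22 + 5/(-2)) - 4213 = (-9/22 + 5*(-½)) - 4213 = (-9/22 - 5/2) - 4213 = -32/11 - 4213 = -46375/11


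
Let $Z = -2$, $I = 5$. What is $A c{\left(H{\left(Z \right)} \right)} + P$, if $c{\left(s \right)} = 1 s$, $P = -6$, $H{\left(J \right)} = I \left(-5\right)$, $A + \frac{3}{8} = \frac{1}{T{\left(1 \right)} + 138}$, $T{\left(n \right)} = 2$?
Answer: $\frac{179}{56} \approx 3.1964$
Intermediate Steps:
$A = - \frac{103}{280}$ ($A = - \frac{3}{8} + \frac{1}{2 + 138} = - \frac{3}{8} + \frac{1}{140} = - \frac{103}{280} \approx -0.36786$)
$H{\left(J \right)} = -25$ ($H{\left(J \right)} = 5 \left(-5\right) = -25$)
$c{\left(s \right)} = s$
$A c{\left(H{\left(Z \right)} \right)} + P = \left(- \frac{103}{280}\right) \left(-25\right) - 6 = \frac{515}{56} - 6 = \frac{179}{56}$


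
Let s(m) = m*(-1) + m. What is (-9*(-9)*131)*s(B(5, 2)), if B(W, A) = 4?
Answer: 0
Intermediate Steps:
s(m) = 0 (s(m) = -m + m = 0)
(-9*(-9)*131)*s(B(5, 2)) = (-9*(-9)*131)*0 = (81*131)*0 = 10611*0 = 0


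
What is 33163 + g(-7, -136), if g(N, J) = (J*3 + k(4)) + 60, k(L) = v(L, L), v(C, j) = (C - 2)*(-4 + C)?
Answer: 32815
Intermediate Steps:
v(C, j) = (-4 + C)*(-2 + C) (v(C, j) = (-2 + C)*(-4 + C) = (-4 + C)*(-2 + C))
k(L) = 8 + L² - 6*L
g(N, J) = 60 + 3*J (g(N, J) = (J*3 + (8 + 4² - 6*4)) + 60 = (3*J + (8 + 16 - 24)) + 60 = (3*J + 0) + 60 = 3*J + 60 = 60 + 3*J)
33163 + g(-7, -136) = 33163 + (60 + 3*(-136)) = 33163 + (60 - 408) = 33163 - 348 = 32815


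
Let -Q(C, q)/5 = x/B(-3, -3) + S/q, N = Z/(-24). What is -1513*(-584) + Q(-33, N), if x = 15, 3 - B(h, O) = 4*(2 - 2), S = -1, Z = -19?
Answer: 16787893/19 ≈ 8.8357e+5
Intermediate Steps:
B(h, O) = 3 (B(h, O) = 3 - 4*(2 - 2) = 3 - 4*0 = 3 - 1*0 = 3 + 0 = 3)
N = 19/24 (N = -19/(-24) = -19*(-1/24) = 19/24 ≈ 0.79167)
Q(C, q) = -25 + 5/q (Q(C, q) = -5*(15/3 - 1/q) = -5*(15*(⅓) - 1/q) = -5*(5 - 1/q) = -25 + 5/q)
-1513*(-584) + Q(-33, N) = -1513*(-584) + (-25 + 5/(19/24)) = 883592 + (-25 + 5*(24/19)) = 883592 + (-25 + 120/19) = 883592 - 355/19 = 16787893/19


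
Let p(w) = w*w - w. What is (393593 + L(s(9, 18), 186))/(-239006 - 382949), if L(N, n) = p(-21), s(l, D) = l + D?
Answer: -1487/2347 ≈ -0.63357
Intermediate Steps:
p(w) = w**2 - w
s(l, D) = D + l
L(N, n) = 462 (L(N, n) = -21*(-1 - 21) = -21*(-22) = 462)
(393593 + L(s(9, 18), 186))/(-239006 - 382949) = (393593 + 462)/(-239006 - 382949) = 394055/(-621955) = 394055*(-1/621955) = -1487/2347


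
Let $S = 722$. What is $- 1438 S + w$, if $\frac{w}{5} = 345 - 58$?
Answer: $-1036801$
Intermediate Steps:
$w = 1435$ ($w = 5 \left(345 - 58\right) = 5 \cdot 287 = 1435$)
$- 1438 S + w = \left(-1438\right) 722 + 1435 = -1038236 + 1435 = -1036801$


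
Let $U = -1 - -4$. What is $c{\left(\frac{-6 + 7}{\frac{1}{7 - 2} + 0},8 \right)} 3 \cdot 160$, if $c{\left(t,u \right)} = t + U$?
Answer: $3840$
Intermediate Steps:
$U = 3$ ($U = -1 + 4 = 3$)
$c{\left(t,u \right)} = 3 + t$ ($c{\left(t,u \right)} = t + 3 = 3 + t$)
$c{\left(\frac{-6 + 7}{\frac{1}{7 - 2} + 0},8 \right)} 3 \cdot 160 = \left(3 + \frac{-6 + 7}{\frac{1}{7 - 2} + 0}\right) 3 \cdot 160 = \left(3 + 1 \frac{1}{\frac{1}{5} + 0}\right) 3 \cdot 160 = \left(3 + 1 \frac{1}{\frac{1}{5}}\right) 3 \cdot 160 = \left(3 + 1 \cdot 5\right) 3 \cdot 160 = \left(3 + 5\right) 3 \cdot 160 = 8 \cdot 3 \cdot 160 = 24 \cdot 160 = 3840$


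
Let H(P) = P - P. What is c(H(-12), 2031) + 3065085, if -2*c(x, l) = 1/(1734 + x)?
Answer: 10629714779/3468 ≈ 3.0651e+6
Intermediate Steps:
H(P) = 0
c(x, l) = -1/(2*(1734 + x))
c(H(-12), 2031) + 3065085 = -1/(3468 + 2*0) + 3065085 = -1/(3468 + 0) + 3065085 = -1/3468 + 3065085 = 10629714779/3468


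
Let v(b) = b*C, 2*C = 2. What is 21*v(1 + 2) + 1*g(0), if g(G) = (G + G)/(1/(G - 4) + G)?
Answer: 63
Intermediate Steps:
C = 1 (C = (½)*2 = 1)
v(b) = b (v(b) = b*1 = b)
g(G) = 2*G/(G + 1/(-4 + G)) (g(G) = (2*G)/(1/(-4 + G) + G) = (2*G)/(G + 1/(-4 + G)) = 2*G/(G + 1/(-4 + G)))
21*v(1 + 2) + 1*g(0) = 21*(1 + 2) + 1*(2*0*(-4 + 0)/(1 + 0² - 4*0)) = 21*3 + 1*(2*0*(-4)/(1 + 0 + 0)) = 63 + 1*(2*0*(-4)/1) = 63 + 1*(2*0*1*(-4)) = 63 + 1*0 = 63 + 0 = 63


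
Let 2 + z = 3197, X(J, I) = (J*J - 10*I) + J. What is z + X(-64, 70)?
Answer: 6527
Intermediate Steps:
X(J, I) = J + J² - 10*I (X(J, I) = (J² - 10*I) + J = J + J² - 10*I)
z = 3195 (z = -2 + 3197 = 3195)
z + X(-64, 70) = 3195 + (-64 + (-64)² - 10*70) = 3195 + (-64 + 4096 - 700) = 3195 + 3332 = 6527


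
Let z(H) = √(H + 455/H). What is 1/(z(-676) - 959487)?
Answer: -16631108/15957331933325 - 2*I*√457431/47871995799975 ≈ -1.0422e-6 - 2.8256e-11*I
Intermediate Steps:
1/(z(-676) - 959487) = 1/(√(-676 + 455/(-676)) - 959487) = 1/(√(-676 + 455*(-1/676)) - 959487) = 1/(√(-676 - 35/52) - 959487) = 1/(√(-35187/52) - 959487) = 1/(I*√457431/26 - 959487) = 1/(-959487 + I*√457431/26)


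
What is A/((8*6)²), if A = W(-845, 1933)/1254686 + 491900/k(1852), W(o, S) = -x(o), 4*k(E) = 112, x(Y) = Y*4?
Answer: 25715839085/3372595968 ≈ 7.6249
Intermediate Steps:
x(Y) = 4*Y
k(E) = 28 (k(E) = (¼)*112 = 28)
W(o, S) = -4*o
A = 77147517255/4391401 (A = -4*(-845)/1254686 + 491900/28 = 3380*(1/1254686) + 491900*(1/28) = 1690/627343 + 122975/7 = 77147517255/4391401 ≈ 17568.)
A/((8*6)²) = 77147517255/(4391401*((8*6)²)) = 77147517255/(4391401*(48²)) = (77147517255/4391401)/2304 = (77147517255/4391401)*(1/2304) = 25715839085/3372595968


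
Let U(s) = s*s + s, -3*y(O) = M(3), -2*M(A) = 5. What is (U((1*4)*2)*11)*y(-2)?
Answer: 660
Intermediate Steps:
M(A) = -5/2 (M(A) = -½*5 = -5/2)
y(O) = ⅚ (y(O) = -⅓*(-5/2) = ⅚)
U(s) = s + s² (U(s) = s² + s = s + s²)
(U((1*4)*2)*11)*y(-2) = ((((1*4)*2)*(1 + (1*4)*2))*11)*(⅚) = (((4*2)*(1 + 4*2))*11)*(⅚) = ((8*(1 + 8))*11)*(⅚) = ((8*9)*11)*(⅚) = (72*11)*(⅚) = 792*(⅚) = 660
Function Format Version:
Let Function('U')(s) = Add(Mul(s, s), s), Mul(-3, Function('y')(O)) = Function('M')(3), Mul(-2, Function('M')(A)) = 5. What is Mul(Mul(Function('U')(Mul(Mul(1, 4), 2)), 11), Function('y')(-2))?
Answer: 660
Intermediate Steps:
Function('M')(A) = Rational(-5, 2) (Function('M')(A) = Mul(Rational(-1, 2), 5) = Rational(-5, 2))
Function('y')(O) = Rational(5, 6) (Function('y')(O) = Mul(Rational(-1, 3), Rational(-5, 2)) = Rational(5, 6))
Function('U')(s) = Add(s, Pow(s, 2)) (Function('U')(s) = Add(Pow(s, 2), s) = Add(s, Pow(s, 2)))
Mul(Mul(Function('U')(Mul(Mul(1, 4), 2)), 11), Function('y')(-2)) = Mul(Mul(Mul(Mul(Mul(1, 4), 2), Add(1, Mul(Mul(1, 4), 2))), 11), Rational(5, 6)) = Mul(Mul(Mul(Mul(4, 2), Add(1, Mul(4, 2))), 11), Rational(5, 6)) = Mul(Mul(Mul(8, Add(1, 8)), 11), Rational(5, 6)) = Mul(Mul(Mul(8, 9), 11), Rational(5, 6)) = Mul(Mul(72, 11), Rational(5, 6)) = Mul(792, Rational(5, 6)) = 660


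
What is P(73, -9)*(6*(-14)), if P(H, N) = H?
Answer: -6132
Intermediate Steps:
P(73, -9)*(6*(-14)) = 73*(6*(-14)) = 73*(-84) = -6132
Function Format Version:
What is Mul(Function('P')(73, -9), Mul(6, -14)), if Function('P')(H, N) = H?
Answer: -6132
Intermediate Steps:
Mul(Function('P')(73, -9), Mul(6, -14)) = Mul(73, Mul(6, -14)) = Mul(73, -84) = -6132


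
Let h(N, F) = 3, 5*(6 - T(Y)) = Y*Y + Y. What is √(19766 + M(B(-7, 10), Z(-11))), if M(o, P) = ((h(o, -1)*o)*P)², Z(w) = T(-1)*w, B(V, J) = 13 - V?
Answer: √15701366 ≈ 3962.5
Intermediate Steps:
T(Y) = 6 - Y/5 - Y²/5 (T(Y) = 6 - (Y*Y + Y)/5 = 6 - (Y² + Y)/5 = 6 - (Y + Y²)/5 = 6 + (-Y/5 - Y²/5) = 6 - Y/5 - Y²/5)
Z(w) = 6*w (Z(w) = (6 - ⅕*(-1) - ⅕*(-1)²)*w = (6 + ⅕ - ⅕*1)*w = (6 + ⅕ - ⅕)*w = 6*w)
M(o, P) = 9*P²*o² (M(o, P) = ((3*o)*P)² = (3*P*o)² = 9*P²*o²)
√(19766 + M(B(-7, 10), Z(-11))) = √(19766 + 9*(6*(-11))²*(13 - 1*(-7))²) = √(19766 + 9*(-66)²*(13 + 7)²) = √(19766 + 9*4356*20²) = √(19766 + 9*4356*400) = √(19766 + 15681600) = √15701366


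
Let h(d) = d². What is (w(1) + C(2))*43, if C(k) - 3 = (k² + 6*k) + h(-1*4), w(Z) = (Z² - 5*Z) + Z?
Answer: 1376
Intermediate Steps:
w(Z) = Z² - 4*Z
C(k) = 19 + k² + 6*k (C(k) = 3 + ((k² + 6*k) + (-1*4)²) = 3 + ((k² + 6*k) + (-4)²) = 3 + ((k² + 6*k) + 16) = 3 + (16 + k² + 6*k) = 19 + k² + 6*k)
(w(1) + C(2))*43 = (1*(-4 + 1) + (19 + 2² + 6*2))*43 = (1*(-3) + (19 + 4 + 12))*43 = (-3 + 35)*43 = 32*43 = 1376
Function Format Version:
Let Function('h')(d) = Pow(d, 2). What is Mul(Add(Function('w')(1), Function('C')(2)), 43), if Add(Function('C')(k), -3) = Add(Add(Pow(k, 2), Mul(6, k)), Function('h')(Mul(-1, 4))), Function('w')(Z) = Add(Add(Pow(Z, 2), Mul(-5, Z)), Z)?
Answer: 1376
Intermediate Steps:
Function('w')(Z) = Add(Pow(Z, 2), Mul(-4, Z))
Function('C')(k) = Add(19, Pow(k, 2), Mul(6, k)) (Function('C')(k) = Add(3, Add(Add(Pow(k, 2), Mul(6, k)), Pow(Mul(-1, 4), 2))) = Add(3, Add(Add(Pow(k, 2), Mul(6, k)), Pow(-4, 2))) = Add(3, Add(Add(Pow(k, 2), Mul(6, k)), 16)) = Add(3, Add(16, Pow(k, 2), Mul(6, k))) = Add(19, Pow(k, 2), Mul(6, k)))
Mul(Add(Function('w')(1), Function('C')(2)), 43) = Mul(Add(Mul(1, Add(-4, 1)), Add(19, Pow(2, 2), Mul(6, 2))), 43) = Mul(Add(Mul(1, -3), Add(19, 4, 12)), 43) = Mul(Add(-3, 35), 43) = Mul(32, 43) = 1376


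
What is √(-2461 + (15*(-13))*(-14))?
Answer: √269 ≈ 16.401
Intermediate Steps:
√(-2461 + (15*(-13))*(-14)) = √(-2461 - 195*(-14)) = √(-2461 + 2730) = √269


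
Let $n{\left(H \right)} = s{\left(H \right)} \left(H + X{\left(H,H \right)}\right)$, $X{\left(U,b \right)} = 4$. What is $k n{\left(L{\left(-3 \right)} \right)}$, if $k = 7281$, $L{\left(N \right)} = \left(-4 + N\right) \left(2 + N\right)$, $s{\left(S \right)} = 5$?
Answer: $400455$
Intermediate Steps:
$n{\left(H \right)} = 20 + 5 H$ ($n{\left(H \right)} = 5 \left(H + 4\right) = 5 \left(4 + H\right) = 20 + 5 H$)
$k n{\left(L{\left(-3 \right)} \right)} = 7281 \left(20 + 5 \left(-8 + \left(-3\right)^{2} - -6\right)\right) = 7281 \left(20 + 5 \left(-8 + 9 + 6\right)\right) = 7281 \left(20 + 5 \cdot 7\right) = 7281 \left(20 + 35\right) = 7281 \cdot 55 = 400455$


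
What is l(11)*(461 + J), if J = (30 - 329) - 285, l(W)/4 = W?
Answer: -5412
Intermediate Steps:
l(W) = 4*W
J = -584 (J = -299 - 285 = -584)
l(11)*(461 + J) = (4*11)*(461 - 584) = 44*(-123) = -5412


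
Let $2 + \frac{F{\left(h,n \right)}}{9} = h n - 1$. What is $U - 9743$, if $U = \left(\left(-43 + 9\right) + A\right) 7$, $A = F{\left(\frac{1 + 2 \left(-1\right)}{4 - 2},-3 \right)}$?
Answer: $- \frac{20151}{2} \approx -10076.0$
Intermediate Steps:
$F{\left(h,n \right)} = -27 + 9 h n$ ($F{\left(h,n \right)} = -18 + 9 \left(h n - 1\right) = -18 + 9 \left(-1 + h n\right) = -18 + \left(-9 + 9 h n\right) = -27 + 9 h n$)
$A = - \frac{27}{2}$ ($A = -27 + 9 \frac{1 + 2 \left(-1\right)}{4 - 2} \left(-3\right) = -27 + 9 \frac{1 - 2}{2} \left(-3\right) = -27 + 9 \left(\left(-1\right) \frac{1}{2}\right) \left(-3\right) = -27 + 9 \left(- \frac{1}{2}\right) \left(-3\right) = -27 + \frac{27}{2} = - \frac{27}{2} \approx -13.5$)
$U = - \frac{665}{2}$ ($U = \left(\left(-43 + 9\right) - \frac{27}{2}\right) 7 = \left(-34 - \frac{27}{2}\right) 7 = \left(- \frac{95}{2}\right) 7 = - \frac{665}{2} \approx -332.5$)
$U - 9743 = - \frac{665}{2} - 9743 = - \frac{20151}{2}$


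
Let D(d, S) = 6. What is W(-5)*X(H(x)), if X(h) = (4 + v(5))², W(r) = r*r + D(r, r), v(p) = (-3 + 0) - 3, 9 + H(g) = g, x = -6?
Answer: 124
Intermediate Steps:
H(g) = -9 + g
v(p) = -6 (v(p) = -3 - 3 = -6)
W(r) = 6 + r² (W(r) = r*r + 6 = r² + 6 = 6 + r²)
X(h) = 4 (X(h) = (4 - 6)² = (-2)² = 4)
W(-5)*X(H(x)) = (6 + (-5)²)*4 = (6 + 25)*4 = 31*4 = 124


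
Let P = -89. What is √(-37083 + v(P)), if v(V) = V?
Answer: 2*I*√9293 ≈ 192.8*I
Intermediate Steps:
√(-37083 + v(P)) = √(-37083 - 89) = √(-37172) = 2*I*√9293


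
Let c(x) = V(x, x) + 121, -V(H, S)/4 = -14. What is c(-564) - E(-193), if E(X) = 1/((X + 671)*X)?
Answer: 16328959/92254 ≈ 177.00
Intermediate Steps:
V(H, S) = 56 (V(H, S) = -4*(-14) = 56)
E(X) = 1/(X*(671 + X)) (E(X) = 1/((671 + X)*X) = 1/(X*(671 + X)))
c(x) = 177 (c(x) = 56 + 121 = 177)
c(-564) - E(-193) = 177 - 1/((-193)*(671 - 193)) = 177 - (-1)/(193*478) = 177 - 1*(-1/92254) = 177 + 1/92254 = 16328959/92254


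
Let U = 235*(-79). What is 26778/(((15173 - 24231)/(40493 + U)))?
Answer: -293593992/4529 ≈ -64825.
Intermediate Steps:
U = -18565
26778/(((15173 - 24231)/(40493 + U))) = 26778/(((15173 - 24231)/(40493 - 18565))) = 26778/((-9058/21928)) = 26778/((-9058*1/21928)) = 26778/(-4529/10964) = 26778*(-10964/4529) = -293593992/4529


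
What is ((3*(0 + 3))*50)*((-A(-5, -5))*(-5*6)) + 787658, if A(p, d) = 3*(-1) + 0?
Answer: 747158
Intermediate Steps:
A(p, d) = -3 (A(p, d) = -3 + 0 = -3)
((3*(0 + 3))*50)*((-A(-5, -5))*(-5*6)) + 787658 = ((3*(0 + 3))*50)*((-1*(-3))*(-5*6)) + 787658 = ((3*3)*50)*(3*(-30)) + 787658 = (9*50)*(-90) + 787658 = 450*(-90) + 787658 = -40500 + 787658 = 747158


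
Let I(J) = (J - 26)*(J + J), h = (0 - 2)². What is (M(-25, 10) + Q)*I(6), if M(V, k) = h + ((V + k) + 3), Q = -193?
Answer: 48240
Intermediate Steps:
h = 4 (h = (-2)² = 4)
I(J) = 2*J*(-26 + J) (I(J) = (-26 + J)*(2*J) = 2*J*(-26 + J))
M(V, k) = 7 + V + k (M(V, k) = 4 + ((V + k) + 3) = 4 + (3 + V + k) = 7 + V + k)
(M(-25, 10) + Q)*I(6) = ((7 - 25 + 10) - 193)*(2*6*(-26 + 6)) = (-8 - 193)*(2*6*(-20)) = -201*(-240) = 48240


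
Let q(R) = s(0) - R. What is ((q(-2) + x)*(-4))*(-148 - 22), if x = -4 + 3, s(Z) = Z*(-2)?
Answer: 680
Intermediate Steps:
s(Z) = -2*Z
x = -1
q(R) = -R (q(R) = -2*0 - R = 0 - R = -R)
((q(-2) + x)*(-4))*(-148 - 22) = ((-1*(-2) - 1)*(-4))*(-148 - 22) = ((2 - 1)*(-4))*(-170) = (1*(-4))*(-170) = -4*(-170) = 680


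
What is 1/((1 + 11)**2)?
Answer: 1/144 ≈ 0.0069444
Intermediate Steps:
1/((1 + 11)**2) = 1/(12**2) = 1/144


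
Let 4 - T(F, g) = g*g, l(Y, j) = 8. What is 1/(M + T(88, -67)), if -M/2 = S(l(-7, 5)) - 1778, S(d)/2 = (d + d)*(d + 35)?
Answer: -1/3681 ≈ -0.00027167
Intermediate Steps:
T(F, g) = 4 - g**2 (T(F, g) = 4 - g*g = 4 - g**2)
S(d) = 4*d*(35 + d) (S(d) = 2*((d + d)*(d + 35)) = 2*((2*d)*(35 + d)) = 2*(2*d*(35 + d)) = 4*d*(35 + d))
M = 804 (M = -2*(4*8*(35 + 8) - 1778) = -2*(4*8*43 - 1778) = -2*(1376 - 1778) = -2*(-402) = 804)
1/(M + T(88, -67)) = 1/(804 + (4 - 1*(-67)**2)) = 1/(804 + (4 - 1*4489)) = 1/(804 + (4 - 4489)) = 1/(804 - 4485) = 1/(-3681) = -1/3681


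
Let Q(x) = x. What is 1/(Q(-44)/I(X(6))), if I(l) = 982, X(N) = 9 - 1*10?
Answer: -491/22 ≈ -22.318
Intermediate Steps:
X(N) = -1 (X(N) = 9 - 10 = -1)
1/(Q(-44)/I(X(6))) = 1/(-44/982) = 1/(-44*1/982) = 1/(-22/491) = -491/22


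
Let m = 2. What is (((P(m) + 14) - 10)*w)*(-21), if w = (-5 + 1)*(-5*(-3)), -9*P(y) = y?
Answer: 4760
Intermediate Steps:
P(y) = -y/9
w = -60 (w = -4*15 = -60)
(((P(m) + 14) - 10)*w)*(-21) = (((-⅑*2 + 14) - 10)*(-60))*(-21) = (((-2/9 + 14) - 10)*(-60))*(-21) = ((124/9 - 10)*(-60))*(-21) = ((34/9)*(-60))*(-21) = -680/3*(-21) = 4760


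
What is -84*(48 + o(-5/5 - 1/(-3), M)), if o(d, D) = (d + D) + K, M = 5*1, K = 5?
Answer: -4816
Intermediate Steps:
M = 5
o(d, D) = 5 + D + d (o(d, D) = (d + D) + 5 = (D + d) + 5 = 5 + D + d)
-84*(48 + o(-5/5 - 1/(-3), M)) = -84*(48 + (5 + 5 + (-5/5 - 1/(-3)))) = -84*(48 + (5 + 5 + (-5*1/5 - 1*(-1/3)))) = -84*(48 + (5 + 5 + (-1 + 1/3))) = -84*(48 + (5 + 5 - 2/3)) = -84*(48 + 28/3) = -84*172/3 = -4816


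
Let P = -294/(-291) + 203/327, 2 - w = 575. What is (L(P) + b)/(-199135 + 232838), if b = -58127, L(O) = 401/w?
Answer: -33307172/19311819 ≈ -1.7247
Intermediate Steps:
w = -573 (w = 2 - 1*575 = 2 - 575 = -573)
P = 51737/31719 (P = -294*(-1/291) + 203*(1/327) = 98/97 + 203/327 = 51737/31719 ≈ 1.6311)
L(O) = -401/573 (L(O) = 401/(-573) = 401*(-1/573) = -401/573)
(L(P) + b)/(-199135 + 232838) = (-401/573 - 58127)/(-199135 + 232838) = -33307172/573/33703 = -33307172/573*1/33703 = -33307172/19311819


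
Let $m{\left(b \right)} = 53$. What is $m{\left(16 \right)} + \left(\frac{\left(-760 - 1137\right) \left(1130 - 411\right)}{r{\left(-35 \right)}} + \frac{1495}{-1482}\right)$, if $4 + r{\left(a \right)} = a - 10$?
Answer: $\frac{22254275}{798} \approx 27888.0$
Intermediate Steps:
$r{\left(a \right)} = -14 + a$ ($r{\left(a \right)} = -4 + \left(a - 10\right) = -4 + \left(-10 + a\right) = -14 + a$)
$m{\left(16 \right)} + \left(\frac{\left(-760 - 1137\right) \left(1130 - 411\right)}{r{\left(-35 \right)}} + \frac{1495}{-1482}\right) = 53 + \left(\frac{\left(-760 - 1137\right) \left(1130 - 411\right)}{-14 - 35} + \frac{1495}{-1482}\right) = 53 + \left(\frac{\left(-1897\right) 719}{-49} + 1495 \left(- \frac{1}{1482}\right)\right) = 53 - - \frac{22211981}{798} = 53 + \left(\frac{194849}{7} - \frac{115}{114}\right) = 53 + \frac{22211981}{798} = \frac{22254275}{798}$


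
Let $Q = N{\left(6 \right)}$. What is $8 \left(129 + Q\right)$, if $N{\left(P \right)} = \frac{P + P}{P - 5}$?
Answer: $1128$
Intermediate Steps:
$N{\left(P \right)} = \frac{2 P}{-5 + P}$
$Q = 12$ ($Q = 2 \cdot 6 \frac{1}{-5 + 6} = 2 \cdot 6 \cdot 1^{-1} = 2 \cdot 6 \cdot 1 = 12$)
$8 \left(129 + Q\right) = 8 \left(129 + 12\right) = 8 \cdot 141 = 1128$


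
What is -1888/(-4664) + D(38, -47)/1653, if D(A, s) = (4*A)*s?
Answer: -198676/50721 ≈ -3.9170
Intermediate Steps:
D(A, s) = 4*A*s
-1888/(-4664) + D(38, -47)/1653 = -1888/(-4664) + (4*38*(-47))/1653 = -1888*(-1/4664) - 7144*1/1653 = 236/583 - 376/87 = -198676/50721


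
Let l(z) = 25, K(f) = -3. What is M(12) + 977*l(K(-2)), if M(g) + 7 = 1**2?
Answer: 24419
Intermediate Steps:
M(g) = -6 (M(g) = -7 + 1**2 = -7 + 1 = -6)
M(12) + 977*l(K(-2)) = -6 + 977*25 = -6 + 24425 = 24419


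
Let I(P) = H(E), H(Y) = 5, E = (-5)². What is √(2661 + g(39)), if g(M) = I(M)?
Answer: √2666 ≈ 51.633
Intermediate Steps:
E = 25
I(P) = 5
g(M) = 5
√(2661 + g(39)) = √(2661 + 5) = √2666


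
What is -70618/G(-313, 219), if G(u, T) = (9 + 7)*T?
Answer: -35309/1752 ≈ -20.154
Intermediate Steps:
G(u, T) = 16*T
-70618/G(-313, 219) = -70618/(16*219) = -70618/3504 = -70618*1/3504 = -35309/1752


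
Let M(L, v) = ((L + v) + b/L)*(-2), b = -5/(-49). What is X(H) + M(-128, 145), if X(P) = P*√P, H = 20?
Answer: -106619/3136 + 40*√5 ≈ 55.444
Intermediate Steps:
X(P) = P^(3/2)
b = 5/49 (b = -5*(-1/49) = 5/49 ≈ 0.10204)
M(L, v) = -2*L - 2*v - 10/(49*L) (M(L, v) = ((L + v) + 5/(49*L))*(-2) = (L + v + 5/(49*L))*(-2) = -2*L - 2*v - 10/(49*L))
X(H) + M(-128, 145) = 20^(3/2) + (2/49)*(-5 - 49*(-128)*(-128 + 145))/(-128) = 40*√5 + (2/49)*(-1/128)*(-5 - 49*(-128)*17) = 40*√5 + (2/49)*(-1/128)*(-5 + 106624) = 40*√5 + (2/49)*(-1/128)*106619 = 40*√5 - 106619/3136 = -106619/3136 + 40*√5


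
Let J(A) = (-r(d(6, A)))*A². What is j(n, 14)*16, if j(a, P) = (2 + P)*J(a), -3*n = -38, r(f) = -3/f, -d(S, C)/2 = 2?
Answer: -92416/3 ≈ -30805.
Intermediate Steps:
d(S, C) = -4 (d(S, C) = -2*2 = -4)
n = 38/3 (n = -⅓*(-38) = 38/3 ≈ 12.667)
J(A) = -3*A²/4 (J(A) = (-(-3)/(-4))*A² = (-(-3)*(-1)/4)*A² = (-1*¾)*A² = -3*A²/4)
j(a, P) = -3*a²*(2 + P)/4 (j(a, P) = (2 + P)*(-3*a²/4) = -3*a²*(2 + P)/4)
j(n, 14)*16 = (3*(38/3)²*(-2 - 1*14)/4)*16 = ((¾)*(1444/9)*(-2 - 14))*16 = ((¾)*(1444/9)*(-16))*16 = -5776/3*16 = -92416/3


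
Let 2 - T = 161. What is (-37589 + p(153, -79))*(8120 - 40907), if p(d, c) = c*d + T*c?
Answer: 1216889505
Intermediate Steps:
T = -159 (T = 2 - 1*161 = 2 - 161 = -159)
p(d, c) = -159*c + c*d (p(d, c) = c*d - 159*c = -159*c + c*d)
(-37589 + p(153, -79))*(8120 - 40907) = (-37589 - 79*(-159 + 153))*(8120 - 40907) = (-37589 - 79*(-6))*(-32787) = (-37589 + 474)*(-32787) = -37115*(-32787) = 1216889505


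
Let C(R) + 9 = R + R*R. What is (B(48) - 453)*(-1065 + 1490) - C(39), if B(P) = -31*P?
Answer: -826476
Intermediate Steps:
C(R) = -9 + R + R² (C(R) = -9 + (R + R*R) = -9 + (R + R²) = -9 + R + R²)
(B(48) - 453)*(-1065 + 1490) - C(39) = (-31*48 - 453)*(-1065 + 1490) - (-9 + 39 + 39²) = (-1488 - 453)*425 - (-9 + 39 + 1521) = -1941*425 - 1*1551 = -824925 - 1551 = -826476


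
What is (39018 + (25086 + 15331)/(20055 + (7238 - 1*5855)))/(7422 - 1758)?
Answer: 836508301/121424832 ≈ 6.8891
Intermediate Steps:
(39018 + (25086 + 15331)/(20055 + (7238 - 1*5855)))/(7422 - 1758) = (39018 + 40417/(20055 + (7238 - 5855)))/5664 = (39018 + 40417/(20055 + 1383))*(1/5664) = (39018 + 40417/21438)*(1/5664) = (836508301/21438)*(1/5664) = 836508301/121424832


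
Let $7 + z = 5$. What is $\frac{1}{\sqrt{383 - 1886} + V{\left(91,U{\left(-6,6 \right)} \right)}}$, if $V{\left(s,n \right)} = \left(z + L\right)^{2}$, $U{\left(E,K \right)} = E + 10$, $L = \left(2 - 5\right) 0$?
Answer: $\frac{4}{1519} - \frac{3 i \sqrt{167}}{1519} \approx 0.0026333 - 0.025522 i$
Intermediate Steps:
$z = -2$ ($z = -7 + 5 = -2$)
$L = 0$ ($L = \left(-3\right) 0 = 0$)
$U{\left(E,K \right)} = 10 + E$
$V{\left(s,n \right)} = 4$ ($V{\left(s,n \right)} = \left(-2 + 0\right)^{2} = \left(-2\right)^{2} = 4$)
$\frac{1}{\sqrt{383 - 1886} + V{\left(91,U{\left(-6,6 \right)} \right)}} = \frac{1}{\sqrt{383 - 1886} + 4} = \frac{1}{\sqrt{-1503} + 4} = \frac{1}{3 i \sqrt{167} + 4} = \frac{1}{4 + 3 i \sqrt{167}}$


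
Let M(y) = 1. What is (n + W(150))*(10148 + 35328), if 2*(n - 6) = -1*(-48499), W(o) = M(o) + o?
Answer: 1109909994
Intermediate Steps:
W(o) = 1 + o
n = 48511/2 (n = 6 + (-1*(-48499))/2 = 6 + (½)*48499 = 6 + 48499/2 = 48511/2 ≈ 24256.)
(n + W(150))*(10148 + 35328) = (48511/2 + (1 + 150))*(10148 + 35328) = (48511/2 + 151)*45476 = (48813/2)*45476 = 1109909994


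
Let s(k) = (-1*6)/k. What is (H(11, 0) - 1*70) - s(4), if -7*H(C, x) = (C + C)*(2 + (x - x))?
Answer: -1047/14 ≈ -74.786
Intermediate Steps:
H(C, x) = -4*C/7 (H(C, x) = -(C + C)*(2 + (x - x))/7 = -2*C*(2 + 0)/7 = -2*C*2/7 = -4*C/7)
s(k) = -6/k
(H(11, 0) - 1*70) - s(4) = (-4/7*11 - 1*70) - (-6)/4 = (-44/7 - 70) - (-6)/4 = -534/7 - 1*(-3/2) = -534/7 + 3/2 = -1047/14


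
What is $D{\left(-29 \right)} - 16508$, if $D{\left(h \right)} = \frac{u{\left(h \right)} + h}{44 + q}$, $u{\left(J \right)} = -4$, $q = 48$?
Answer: $- \frac{1518769}{92} \approx -16508.0$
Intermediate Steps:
$D{\left(h \right)} = - \frac{1}{23} + \frac{h}{92}$ ($D{\left(h \right)} = \frac{-4 + h}{44 + 48} = \frac{-4 + h}{92} = \left(-4 + h\right) \frac{1}{92} = - \frac{1}{23} + \frac{h}{92}$)
$D{\left(-29 \right)} - 16508 = \left(- \frac{1}{23} + \frac{1}{92} \left(-29\right)\right) - 16508 = \left(- \frac{1}{23} - \frac{29}{92}\right) - 16508 = - \frac{33}{92} - 16508 = - \frac{1518769}{92}$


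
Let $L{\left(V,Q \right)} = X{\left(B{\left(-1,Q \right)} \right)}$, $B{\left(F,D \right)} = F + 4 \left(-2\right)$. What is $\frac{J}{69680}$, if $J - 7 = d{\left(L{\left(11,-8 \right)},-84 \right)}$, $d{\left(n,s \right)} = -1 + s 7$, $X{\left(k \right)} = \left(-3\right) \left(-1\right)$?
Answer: $- \frac{291}{34840} \approx -0.0083525$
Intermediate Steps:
$B{\left(F,D \right)} = -8 + F$ ($B{\left(F,D \right)} = F - 8 = -8 + F$)
$X{\left(k \right)} = 3$
$L{\left(V,Q \right)} = 3$
$d{\left(n,s \right)} = -1 + 7 s$
$J = -582$ ($J = 7 + \left(-1 + 7 \left(-84\right)\right) = 7 - 589 = -582$)
$\frac{J}{69680} = - \frac{582}{69680} = \left(-582\right) \frac{1}{69680} = - \frac{291}{34840}$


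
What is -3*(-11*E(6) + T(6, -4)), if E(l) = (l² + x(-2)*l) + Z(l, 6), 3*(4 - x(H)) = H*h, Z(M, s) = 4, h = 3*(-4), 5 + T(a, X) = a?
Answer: 525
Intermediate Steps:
T(a, X) = -5 + a
h = -12
x(H) = 4 + 4*H (x(H) = 4 - H*(-12)/3 = 4 - (-4)*H = 4 + 4*H)
E(l) = 4 + l² - 4*l (E(l) = (l² + (4 + 4*(-2))*l) + 4 = (l² + (4 - 8)*l) + 4 = (l² - 4*l) + 4 = 4 + l² - 4*l)
-3*(-11*E(6) + T(6, -4)) = -3*(-11*(4 + 6² - 4*6) + (-5 + 6)) = -3*(-11*(4 + 36 - 24) + 1) = -3*(-11*16 + 1) = -3*(-176 + 1) = -3*(-175) = 525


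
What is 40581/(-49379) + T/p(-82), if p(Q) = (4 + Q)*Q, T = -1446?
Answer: -55159685/52638014 ≈ -1.0479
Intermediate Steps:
p(Q) = Q*(4 + Q)
40581/(-49379) + T/p(-82) = 40581/(-49379) - 1446*(-1/(82*(4 - 82))) = 40581*(-1/49379) - 1446/((-82*(-78))) = -40581/49379 - 1446/6396 = -40581/49379 - 1446*1/6396 = -40581/49379 - 241/1066 = -55159685/52638014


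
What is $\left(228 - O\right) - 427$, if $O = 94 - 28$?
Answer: $-265$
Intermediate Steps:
$O = 66$ ($O = 94 - 28 = 66$)
$\left(228 - O\right) - 427 = \left(228 - 66\right) - 427 = 162 - 427 = -265$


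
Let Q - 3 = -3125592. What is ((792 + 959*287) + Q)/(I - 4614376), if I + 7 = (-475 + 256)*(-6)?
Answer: 2849564/4613069 ≈ 0.61772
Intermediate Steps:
Q = -3125589 (Q = 3 - 3125592 = -3125589)
I = 1307 (I = -7 + (-475 + 256)*(-6) = -7 - 219*(-6) = -7 + 1314 = 1307)
((792 + 959*287) + Q)/(I - 4614376) = ((792 + 959*287) - 3125589)/(1307 - 4614376) = ((792 + 275233) - 3125589)/(-4613069) = (276025 - 3125589)*(-1/4613069) = -2849564*(-1/4613069) = 2849564/4613069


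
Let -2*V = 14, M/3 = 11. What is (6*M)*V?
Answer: -1386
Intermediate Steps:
M = 33 (M = 3*11 = 33)
V = -7 (V = -1/2*14 = -7)
(6*M)*V = (6*33)*(-7) = 198*(-7) = -1386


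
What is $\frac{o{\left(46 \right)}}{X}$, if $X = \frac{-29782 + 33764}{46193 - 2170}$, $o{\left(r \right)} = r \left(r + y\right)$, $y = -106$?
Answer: $- \frac{60751740}{1991} \approx -30513.0$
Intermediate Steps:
$o{\left(r \right)} = r \left(-106 + r\right)$ ($o{\left(r \right)} = r \left(r - 106\right) = r \left(-106 + r\right)$)
$X = \frac{3982}{44023} \approx 0.090453$
$\frac{o{\left(46 \right)}}{X} = \frac{46 \left(-106 + 46\right)}{\frac{3982}{44023}} = 46 \left(-60\right) \frac{44023}{3982} = \left(-2760\right) \frac{44023}{3982} = - \frac{60751740}{1991}$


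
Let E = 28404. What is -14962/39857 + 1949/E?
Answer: -347299355/1132098228 ≈ -0.30678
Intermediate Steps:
-14962/39857 + 1949/E = -14962/39857 + 1949/28404 = -347299355/1132098228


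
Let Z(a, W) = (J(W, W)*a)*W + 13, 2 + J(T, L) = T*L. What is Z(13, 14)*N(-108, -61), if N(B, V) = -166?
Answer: -5863286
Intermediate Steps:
J(T, L) = -2 + L*T (J(T, L) = -2 + T*L = -2 + L*T)
Z(a, W) = 13 + W*a*(-2 + W²) (Z(a, W) = ((-2 + W*W)*a)*W + 13 = ((-2 + W²)*a)*W + 13 = (a*(-2 + W²))*W + 13 = W*a*(-2 + W²) + 13 = 13 + W*a*(-2 + W²))
Z(13, 14)*N(-108, -61) = (13 + 14*13*(-2 + 14²))*(-166) = (13 + 14*13*(-2 + 196))*(-166) = (13 + 14*13*194)*(-166) = (13 + 35308)*(-166) = 35321*(-166) = -5863286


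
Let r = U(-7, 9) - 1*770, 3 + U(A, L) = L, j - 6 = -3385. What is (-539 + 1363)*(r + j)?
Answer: -3413832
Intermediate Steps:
j = -3379 (j = 6 - 3385 = -3379)
U(A, L) = -3 + L
r = -764 (r = (-3 + 9) - 1*770 = 6 - 770 = -764)
(-539 + 1363)*(r + j) = (-539 + 1363)*(-764 - 3379) = 824*(-4143) = -3413832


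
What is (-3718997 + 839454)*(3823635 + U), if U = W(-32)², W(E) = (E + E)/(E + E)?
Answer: -11010324278348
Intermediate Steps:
W(E) = 1 (W(E) = (2*E)/((2*E)) = (2*E)*(1/(2*E)) = 1)
U = 1 (U = 1² = 1)
(-3718997 + 839454)*(3823635 + U) = (-3718997 + 839454)*(3823635 + 1) = -2879543*3823636 = -11010324278348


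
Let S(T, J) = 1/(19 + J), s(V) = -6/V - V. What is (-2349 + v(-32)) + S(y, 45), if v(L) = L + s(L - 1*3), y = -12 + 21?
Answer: -5254621/2240 ≈ -2345.8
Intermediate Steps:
y = 9
s(V) = -V - 6/V
v(L) = 3 - 6/(-3 + L) (v(L) = L + (-(L - 1*3) - 6/(L - 1*3)) = L + (-(L - 3) - 6/(L - 3)) = L + (-(-3 + L) - 6/(-3 + L)) = L + ((3 - L) - 6/(-3 + L)) = L + (3 - L - 6/(-3 + L)) = 3 - 6/(-3 + L))
(-2349 + v(-32)) + S(y, 45) = (-2349 + 3*(-5 - 32)/(-3 - 32)) + 1/(19 + 45) = (-2349 + 3*(-37)/(-35)) + 1/64 = (-2349 + 3*(-1/35)*(-37)) + 1/64 = (-2349 + 111/35) + 1/64 = -82104/35 + 1/64 = -5254621/2240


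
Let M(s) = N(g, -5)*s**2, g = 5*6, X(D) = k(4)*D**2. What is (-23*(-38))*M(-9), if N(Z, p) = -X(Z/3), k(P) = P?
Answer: -28317600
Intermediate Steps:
X(D) = 4*D**2
g = 30
N(Z, p) = -4*Z**2/9 (N(Z, p) = -4*(Z/3)**2 = -4*Z**2/9)
M(s) = -400*s**2 (M(s) = (-4/9*30**2)*s**2 = (-4/9*900)*s**2 = -400*s**2)
(-23*(-38))*M(-9) = (-23*(-38))*(-400*(-9)**2) = 874*(-400*81) = 874*(-32400) = -28317600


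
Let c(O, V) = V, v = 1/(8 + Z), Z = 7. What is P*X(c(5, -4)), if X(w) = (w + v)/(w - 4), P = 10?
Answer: 59/12 ≈ 4.9167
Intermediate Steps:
v = 1/15 (v = 1/(8 + 7) = 1/15 ≈ 0.066667)
X(w) = (1/15 + w)/(-4 + w) (X(w) = (w + 1/15)/(w - 4) = (1/15 + w)/(-4 + w))
P*X(c(5, -4)) = 10*((1/15 - 4)/(-4 - 4)) = 10*(-59/15/(-8)) = 10*(-1/8*(-59/15)) = 10*(59/120) = 59/12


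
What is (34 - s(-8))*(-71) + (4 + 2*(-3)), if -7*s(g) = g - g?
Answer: -2416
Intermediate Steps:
s(g) = 0 (s(g) = -(g - g)/7 = -1/7*0 = 0)
(34 - s(-8))*(-71) + (4 + 2*(-3)) = (34 - 1*0)*(-71) + (4 + 2*(-3)) = (34 + 0)*(-71) + (4 - 6) = 34*(-71) - 2 = -2414 - 2 = -2416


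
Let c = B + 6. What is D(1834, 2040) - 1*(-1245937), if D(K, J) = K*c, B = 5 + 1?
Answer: 1267945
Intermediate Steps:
B = 6
c = 12 (c = 6 + 6 = 12)
D(K, J) = 12*K (D(K, J) = K*12 = 12*K)
D(1834, 2040) - 1*(-1245937) = 12*1834 - 1*(-1245937) = 22008 + 1245937 = 1267945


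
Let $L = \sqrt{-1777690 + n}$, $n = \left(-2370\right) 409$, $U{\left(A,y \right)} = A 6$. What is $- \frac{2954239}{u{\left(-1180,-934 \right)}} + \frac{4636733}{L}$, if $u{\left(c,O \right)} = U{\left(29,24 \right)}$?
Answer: $- \frac{2954239}{174} - \frac{4636733 i \sqrt{686755}}{1373510} \approx -16978.0 - 2797.6 i$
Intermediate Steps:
$U{\left(A,y \right)} = 6 A$
$u{\left(c,O \right)} = 174$ ($u{\left(c,O \right)} = 6 \cdot 29 = 174$)
$n = -969330$
$L = 2 i \sqrt{686755}$ ($L = \sqrt{-1777690 - 969330} = \sqrt{-2747020} = 2 i \sqrt{686755} \approx 1657.4 i$)
$- \frac{2954239}{u{\left(-1180,-934 \right)}} + \frac{4636733}{L} = - \frac{2954239}{174} + \frac{4636733}{2 i \sqrt{686755}} = \left(-2954239\right) \frac{1}{174} + 4636733 \left(- \frac{i \sqrt{686755}}{1373510}\right) = - \frac{2954239}{174} - \frac{4636733 i \sqrt{686755}}{1373510}$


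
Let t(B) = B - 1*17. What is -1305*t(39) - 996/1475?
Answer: -42348246/1475 ≈ -28711.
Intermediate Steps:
t(B) = -17 + B (t(B) = B - 17 = -17 + B)
-1305*t(39) - 996/1475 = -1305*(-17 + 39) - 996/1475 = -1305*22 - 996*1/1475 = -28710 - 996/1475 = -42348246/1475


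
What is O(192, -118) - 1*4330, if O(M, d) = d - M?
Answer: -4640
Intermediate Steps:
O(192, -118) - 1*4330 = (-118 - 1*192) - 1*4330 = (-118 - 192) - 4330 = -310 - 4330 = -4640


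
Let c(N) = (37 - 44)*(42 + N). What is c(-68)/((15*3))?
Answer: 182/45 ≈ 4.0444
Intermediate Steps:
c(N) = -294 - 7*N (c(N) = -7*(42 + N) = -294 - 7*N)
c(-68)/((15*3)) = (-294 - 7*(-68))/((15*3)) = (-294 + 476)/45 = 182*(1/45) = 182/45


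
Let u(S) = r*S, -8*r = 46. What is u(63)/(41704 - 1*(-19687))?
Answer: -1449/245564 ≈ -0.0059007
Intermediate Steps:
r = -23/4 (r = -⅛*46 = -23/4 ≈ -5.7500)
u(S) = -23*S/4
u(63)/(41704 - 1*(-19687)) = (-23/4*63)/(41704 - 1*(-19687)) = -1449/(4*(41704 + 19687)) = -1449/4/61391 = -1449/4*1/61391 = -1449/245564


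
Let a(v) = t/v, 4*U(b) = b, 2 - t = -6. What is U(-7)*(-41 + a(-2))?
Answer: 315/4 ≈ 78.750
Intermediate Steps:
t = 8 (t = 2 - 1*(-6) = 2 + 6 = 8)
U(b) = b/4
a(v) = 8/v
U(-7)*(-41 + a(-2)) = ((1/4)*(-7))*(-41 + 8/(-2)) = -7*(-41 + 8*(-1/2))/4 = -7*(-41 - 4)/4 = -7/4*(-45) = 315/4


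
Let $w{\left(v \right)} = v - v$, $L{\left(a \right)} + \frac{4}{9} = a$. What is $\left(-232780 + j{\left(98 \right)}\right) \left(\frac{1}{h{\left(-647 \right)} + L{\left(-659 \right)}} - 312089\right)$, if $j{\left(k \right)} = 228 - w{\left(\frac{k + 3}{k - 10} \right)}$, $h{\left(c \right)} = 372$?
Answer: $\frac{187756497051104}{2587} \approx 7.2577 \cdot 10^{10}$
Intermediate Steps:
$L{\left(a \right)} = - \frac{4}{9} + a$
$w{\left(v \right)} = 0$
$j{\left(k \right)} = 228$ ($j{\left(k \right)} = 228 - 0 = 228 + 0 = 228$)
$\left(-232780 + j{\left(98 \right)}\right) \left(\frac{1}{h{\left(-647 \right)} + L{\left(-659 \right)}} - 312089\right) = \left(-232780 + 228\right) \left(\frac{1}{372 - \frac{5935}{9}} - 312089\right) = - 232552 \left(\frac{1}{372 - \frac{5935}{9}} - 312089\right) = - 232552 \left(\frac{1}{- \frac{2587}{9}} - 312089\right) = - 232552 \left(- \frac{9}{2587} - 312089\right) = \left(-232552\right) \left(- \frac{807374252}{2587}\right) = \frac{187756497051104}{2587}$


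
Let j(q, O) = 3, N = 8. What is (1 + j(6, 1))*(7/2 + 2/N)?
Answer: 15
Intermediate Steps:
(1 + j(6, 1))*(7/2 + 2/N) = (1 + 3)*(7/2 + 2/8) = 4*(7*(½) + 2*(⅛)) = 4*(7/2 + ¼) = 4*(15/4) = 15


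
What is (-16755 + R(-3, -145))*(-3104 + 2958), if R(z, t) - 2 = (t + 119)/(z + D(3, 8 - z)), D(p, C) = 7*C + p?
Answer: 188341022/77 ≈ 2.4460e+6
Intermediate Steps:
D(p, C) = p + 7*C
R(z, t) = 2 + (119 + t)/(59 - 6*z) (R(z, t) = 2 + (t + 119)/(z + (3 + 7*(8 - z))) = 2 + (119 + t)/(z + (3 + (56 - 7*z))) = 2 + (119 + t)/(z + (59 - 7*z)) = 2 + (119 + t)/(59 - 6*z))
(-16755 + R(-3, -145))*(-3104 + 2958) = (-16755 + (237 - 145 - 12*(-3))/(59 - 6*(-3)))*(-3104 + 2958) = (-16755 + (237 - 145 + 36)/(59 + 18))*(-146) = (-16755 + 128/77)*(-146) = -1290007/77*(-146) = 188341022/77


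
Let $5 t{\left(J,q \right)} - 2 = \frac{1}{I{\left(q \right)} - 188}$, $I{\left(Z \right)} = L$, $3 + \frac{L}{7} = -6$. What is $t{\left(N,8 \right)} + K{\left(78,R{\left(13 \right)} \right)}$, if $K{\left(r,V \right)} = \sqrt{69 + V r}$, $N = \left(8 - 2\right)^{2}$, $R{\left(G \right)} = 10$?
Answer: $\frac{501}{1255} + \sqrt{849} \approx 29.537$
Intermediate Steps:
$L = -63$ ($L = -21 + 7 \left(-6\right) = -21 - 42 = -63$)
$N = 36$ ($N = 6^{2} = 36$)
$I{\left(Z \right)} = -63$
$t{\left(J,q \right)} = \frac{501}{1255}$ ($t{\left(J,q \right)} = \frac{2}{5} + \frac{1}{5 \left(-63 - 188\right)} = \frac{2}{5} + \frac{1}{5 \left(-251\right)} = \frac{2}{5} + \frac{1}{5} \left(- \frac{1}{251}\right) = \frac{2}{5} - \frac{1}{1255} = \frac{501}{1255}$)
$t{\left(N,8 \right)} + K{\left(78,R{\left(13 \right)} \right)} = \frac{501}{1255} + \sqrt{69 + 10 \cdot 78} = \frac{501}{1255} + \sqrt{69 + 780} = \frac{501}{1255} + \sqrt{849}$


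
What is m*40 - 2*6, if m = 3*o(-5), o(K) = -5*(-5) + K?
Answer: 2388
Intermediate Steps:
o(K) = 25 + K
m = 60 (m = 3*(25 - 5) = 3*20 = 60)
m*40 - 2*6 = 60*40 - 2*6 = 2400 - 12 = 2388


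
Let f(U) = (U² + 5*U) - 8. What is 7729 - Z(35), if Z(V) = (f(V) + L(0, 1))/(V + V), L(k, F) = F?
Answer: 77091/10 ≈ 7709.1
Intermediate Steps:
f(U) = -8 + U² + 5*U
Z(V) = (-7 + V² + 5*V)/(2*V) (Z(V) = ((-8 + V² + 5*V) + 1)/(V + V) = (-7 + V² + 5*V)/((2*V)) = (-7 + V² + 5*V)*(1/(2*V)) = (-7 + V² + 5*V)/(2*V))
7729 - Z(35) = 7729 - (-7 + 35² + 5*35)/(2*35) = 7729 - (-7 + 1225 + 175)/(2*35) = 7729 - 1393/(2*35) = 7729 - 1*199/10 = 7729 - 199/10 = 77091/10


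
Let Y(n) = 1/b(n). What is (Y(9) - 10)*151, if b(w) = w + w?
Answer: -27029/18 ≈ -1501.6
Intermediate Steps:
b(w) = 2*w
Y(n) = 1/(2*n)
(Y(9) - 10)*151 = ((½)/9 - 10)*151 = ((½)*(⅑) - 10)*151 = (1/18 - 10)*151 = -179/18*151 = -27029/18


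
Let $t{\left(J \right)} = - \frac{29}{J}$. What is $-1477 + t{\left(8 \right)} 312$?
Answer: $-2608$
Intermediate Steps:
$-1477 + t{\left(8 \right)} 312 = -1477 + - \frac{29}{8} \cdot 312 = -1477 + \left(-29\right) \frac{1}{8} \cdot 312 = -1477 - 1131 = -2608$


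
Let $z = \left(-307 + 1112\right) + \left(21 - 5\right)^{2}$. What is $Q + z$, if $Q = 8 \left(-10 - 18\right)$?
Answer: $837$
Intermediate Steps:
$Q = -224$ ($Q = 8 \left(-28\right) = -224$)
$z = 1061$ ($z = 805 + \left(21 - 5\right)^{2} = 805 + 16^{2} = 805 + 256 = 1061$)
$Q + z = -224 + 1061 = 837$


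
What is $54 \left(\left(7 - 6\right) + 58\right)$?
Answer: $3186$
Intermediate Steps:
$54 \left(\left(7 - 6\right) + 58\right) = 54 \left(1 + 58\right) = 54 \cdot 59 = 3186$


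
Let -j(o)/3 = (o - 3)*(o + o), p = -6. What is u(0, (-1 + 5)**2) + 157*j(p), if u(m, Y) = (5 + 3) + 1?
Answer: -50859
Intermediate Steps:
j(o) = -6*o*(-3 + o) (j(o) = -3*(o - 3)*(o + o) = -3*(-3 + o)*2*o = -6*o*(-3 + o))
u(m, Y) = 9 (u(m, Y) = 8 + 1 = 9)
u(0, (-1 + 5)**2) + 157*j(p) = 9 + 157*(6*(-6)*(3 - 1*(-6))) = 9 + 157*(6*(-6)*(3 + 6)) = 9 + 157*(6*(-6)*9) = 9 + 157*(-324) = 9 - 50868 = -50859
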